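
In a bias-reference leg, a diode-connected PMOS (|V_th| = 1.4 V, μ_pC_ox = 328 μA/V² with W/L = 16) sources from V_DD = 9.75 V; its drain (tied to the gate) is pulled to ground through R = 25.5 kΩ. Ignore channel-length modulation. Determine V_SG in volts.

V_SG = 1.75 V

With gate tied to drain, V_SG = V_SD ≥ V_SG − |V_th|, so the device is in saturation.
k_p = μ_pC_ox · (W/L) = 5.248 mA/V².
KCL at the drain: ½ k_p (V_SG − |V_th|)² = (V_DD − V_SG)/R.
Let x = V_SG − 1.4. Then 66.9 x² + x − 8.35 = 0, giving x = 0.346 V (positive root), so V_SG = 1.75 V.
I_D = (V_DD − V_SG)/R = (9.75 − 1.75) / 25.5 = 0.314 mA.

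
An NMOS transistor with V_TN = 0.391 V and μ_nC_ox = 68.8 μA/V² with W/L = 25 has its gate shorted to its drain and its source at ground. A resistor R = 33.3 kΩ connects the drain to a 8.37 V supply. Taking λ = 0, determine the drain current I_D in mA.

I_D = 0.224 mA

With gate tied to drain, V_GS = V_DS ≥ V_GS − V_TN, so the device is in saturation.
k_n = μ_nC_ox · (W/L) = 1.72 mA/V².
KCL at the drain: ½ k_n (V_GS − V_TN)² = (V_DD − V_GS)/R.
Let x = V_GS − 0.391. Then 28.6 x² + x − 7.979 = 0, giving x = 0.511 V (positive root), so V_GS = 0.902 V.
I_D = (V_DD − V_GS)/R = (8.37 − 0.902) / 33.3 = 0.224 mA.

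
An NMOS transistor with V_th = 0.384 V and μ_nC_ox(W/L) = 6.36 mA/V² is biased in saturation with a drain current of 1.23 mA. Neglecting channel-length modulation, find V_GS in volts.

V_GS = 1.01 V

In saturation I_D = ½ k_n (V_GS − V_th)², so V_GS − V_th = √(2 I_D / k_n) = √(2 × 1.23 / 6.36) = 0.622 V.
V_GS = 0.384 + 0.622 = 1.01 V.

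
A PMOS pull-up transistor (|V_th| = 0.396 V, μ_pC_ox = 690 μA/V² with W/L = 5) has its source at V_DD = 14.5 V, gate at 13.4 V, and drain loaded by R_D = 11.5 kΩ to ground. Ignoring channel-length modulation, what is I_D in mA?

I_D = 0.855 mA

V_SG = V_DD − V_G = 14.5 − 13.4 = 1.1 V, so V_ov = 1.1 − 0.396 = 0.704 V.
k_p = μ_pC_ox · (W/L) = 3.45 mA/V².
Assume saturation: I_D = ½ k_p V_ov² = 0.5 × 3.45 × 0.704² = 0.855 mA, giving V_SD = V_DD − I_D R_D = 14.5 − 0.855 × 11.5 = 4.67 V.
V_SD = 4.67 V ≥ V_ov = 0.704 V, confirming saturation.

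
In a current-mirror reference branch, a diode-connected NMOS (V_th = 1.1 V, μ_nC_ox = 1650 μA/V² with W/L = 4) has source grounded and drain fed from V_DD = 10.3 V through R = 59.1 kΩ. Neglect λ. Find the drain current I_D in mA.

With gate tied to drain, V_GS = V_DS ≥ V_GS − V_th, so the device is in saturation.
k_n = μ_nC_ox · (W/L) = 6.6 mA/V².
KCL at the drain: ½ k_n (V_GS − V_th)² = (V_DD − V_GS)/R.
Let x = V_GS − 1.1. Then 195 x² + x − 9.2 = 0, giving x = 0.215 V (positive root), so V_GS = 1.31 V.
I_D = (V_DD − V_GS)/R = (10.3 − 1.31) / 59.1 = 0.152 mA.

I_D = 0.152 mA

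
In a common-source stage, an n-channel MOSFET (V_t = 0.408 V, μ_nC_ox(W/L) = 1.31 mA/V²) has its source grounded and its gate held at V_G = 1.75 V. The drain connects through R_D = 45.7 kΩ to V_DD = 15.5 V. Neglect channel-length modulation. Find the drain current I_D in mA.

I_D = 0.335 mA

V_GS = V_G = 1.75 V, so V_ov = 1.75 − 0.408 = 1.34 V.
Assume saturation: I_D = ½ k_n V_ov² = 0.5 × 1.31 × 1.34² = 1.18 mA, giving V_DS = V_DD − I_D R_D = 15.5 − 1.18 × 45.7 = -38.4 V.
But -38.4 V < V_ov = 1.34 V, so the device is actually in triode.
In triode I_D = k_n[V_ov V_DS − ½ V_DS²] and I_D = (V_DD − V_DS)/R_D. Equating: 29.9 V_DS² − 81.34 V_DS + 15.5 = 0, giving V_DS = 0.206 V (the root below V_ov).
I_D = (15.5 − 0.206) / 45.7 = 0.335 mA.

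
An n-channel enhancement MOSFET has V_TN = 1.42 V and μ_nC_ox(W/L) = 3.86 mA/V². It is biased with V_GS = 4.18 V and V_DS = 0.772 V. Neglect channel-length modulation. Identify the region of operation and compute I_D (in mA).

V_ov = V_GS − V_TN = 4.18 − 1.42 = 2.76 V.
Since V_DS = 0.772 V < V_ov = 2.76 V, the device is in the triode region.
I_D = k_n [V_ov · V_DS − ½ V_DS²] = 3.86 × [2.76 × 0.772 − 0.5 × 0.772²] = 7.07 mA.

Triode; I_D = 7.07 mA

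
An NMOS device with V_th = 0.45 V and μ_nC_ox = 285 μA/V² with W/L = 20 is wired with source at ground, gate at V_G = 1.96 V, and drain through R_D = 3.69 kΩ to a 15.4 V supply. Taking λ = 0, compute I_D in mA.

V_GS = V_G = 1.96 V, so V_ov = 1.96 − 0.45 = 1.51 V.
k_n = μ_nC_ox · (W/L) = 5.7 mA/V².
Assume saturation: I_D = ½ k_n V_ov² = 0.5 × 5.7 × 1.51² = 6.5 mA, giving V_DS = V_DD − I_D R_D = 15.4 − 6.5 × 3.69 = -8.58 V.
But -8.58 V < V_ov = 1.51 V, so the device is actually in triode.
In triode I_D = k_n[V_ov V_DS − ½ V_DS²] and I_D = (V_DD − V_DS)/R_D. Equating: 10.5 V_DS² − 32.76 V_DS + 15.4 = 0, giving V_DS = 0.577 V (the root below V_ov).
I_D = (15.4 − 0.577) / 3.69 = 4.02 mA.

I_D = 4.02 mA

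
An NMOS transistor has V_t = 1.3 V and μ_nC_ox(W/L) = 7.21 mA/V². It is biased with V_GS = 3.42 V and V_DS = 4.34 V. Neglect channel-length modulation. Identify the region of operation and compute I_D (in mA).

Saturation; I_D = 16.2 mA

V_ov = V_GS − V_t = 3.42 − 1.3 = 2.12 V.
Since V_DS = 4.34 V ≥ V_ov = 2.12 V, the device is in saturation.
I_D = ½ k_n V_ov² = 0.5 × 7.21 × 2.12² = 16.2 mA.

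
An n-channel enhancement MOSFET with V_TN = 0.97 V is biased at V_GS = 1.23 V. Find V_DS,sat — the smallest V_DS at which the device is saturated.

The boundary between triode and saturation is V_DS = V_GS − V_TN = V_ov.
V_ov = 1.23 − 0.97 = 0.26 V.

V_DS,sat = 0.260 V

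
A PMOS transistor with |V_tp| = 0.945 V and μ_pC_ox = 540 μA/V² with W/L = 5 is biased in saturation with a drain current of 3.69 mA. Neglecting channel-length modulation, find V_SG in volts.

V_SG = 2.60 V

k_p = μ_pC_ox · (W/L) = 2.7 mA/V².
In saturation I_D = ½ k_p (V_SG − |V_tp|)², so V_SG − |V_tp| = √(2 I_D / k_p) = √(2 × 3.69 / 2.7) = 1.65 V.
V_SG = 0.945 + 1.65 = 2.6 V.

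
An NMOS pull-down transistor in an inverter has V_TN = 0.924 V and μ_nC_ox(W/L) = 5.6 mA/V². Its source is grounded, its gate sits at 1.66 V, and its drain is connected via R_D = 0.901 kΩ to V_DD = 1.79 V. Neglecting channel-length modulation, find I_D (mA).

I_D = 1.40 mA

V_GS = V_G = 1.66 V, so V_ov = 1.66 − 0.924 = 0.736 V.
Assume saturation: I_D = ½ k_n V_ov² = 0.5 × 5.6 × 0.736² = 1.52 mA, giving V_DS = V_DD − I_D R_D = 1.79 − 1.52 × 0.901 = 0.423 V.
But 0.423 V < V_ov = 0.736 V, so the device is actually in triode.
In triode I_D = k_n[V_ov V_DS − ½ V_DS²] and I_D = (V_DD − V_DS)/R_D. Equating: 2.52 V_DS² − 4.714 V_DS + 1.79 = 0, giving V_DS = 0.53 V (the root below V_ov).
I_D = (1.79 − 0.53) / 0.901 = 1.4 mA.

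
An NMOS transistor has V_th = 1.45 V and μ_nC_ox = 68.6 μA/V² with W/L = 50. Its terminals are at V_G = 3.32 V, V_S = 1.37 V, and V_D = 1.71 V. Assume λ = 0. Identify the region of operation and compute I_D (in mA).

V_GS = V_G − V_S = 3.32 − 1.37 = 1.95 V; V_DS = V_D − V_S = 1.71 − 1.37 = 0.34 V.
k_n = μ_nC_ox · (W/L) = 3.43 mA/V².
V_ov = V_GS − V_th = 1.95 − 1.45 = 0.5 V.
Since V_DS = 0.34 V < V_ov = 0.5 V, the device is in the triode region.
I_D = k_n [V_ov · V_DS − ½ V_DS²] = 3.43 × [0.5 × 0.34 − 0.5 × 0.34²] = 0.385 mA.

Triode; I_D = 0.385 mA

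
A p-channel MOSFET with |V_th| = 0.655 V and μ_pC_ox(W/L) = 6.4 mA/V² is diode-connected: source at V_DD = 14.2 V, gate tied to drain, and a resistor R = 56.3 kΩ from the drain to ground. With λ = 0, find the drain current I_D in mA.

With gate tied to drain, V_SG = V_SD ≥ V_SG − |V_th|, so the device is in saturation.
KCL at the drain: ½ k_p (V_SG − |V_th|)² = (V_DD − V_SG)/R.
Let x = V_SG − 0.655. Then 180 x² + x − 13.54 = 0, giving x = 0.271 V (positive root), so V_SG = 0.926 V.
I_D = (V_DD − V_SG)/R = (14.2 − 0.926) / 56.3 = 0.236 mA.

I_D = 0.236 mA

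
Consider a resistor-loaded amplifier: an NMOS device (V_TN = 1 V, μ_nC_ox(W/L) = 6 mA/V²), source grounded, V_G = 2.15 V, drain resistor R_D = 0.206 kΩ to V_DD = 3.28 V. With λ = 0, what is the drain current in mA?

V_GS = V_G = 2.15 V, so V_ov = 2.15 − 1 = 1.15 V.
Assume saturation: I_D = ½ k_n V_ov² = 0.5 × 6 × 1.15² = 3.97 mA, giving V_DS = V_DD − I_D R_D = 3.28 − 3.97 × 0.206 = 2.46 V.
V_DS = 2.46 V ≥ V_ov = 1.15 V, confirming saturation.

I_D = 3.97 mA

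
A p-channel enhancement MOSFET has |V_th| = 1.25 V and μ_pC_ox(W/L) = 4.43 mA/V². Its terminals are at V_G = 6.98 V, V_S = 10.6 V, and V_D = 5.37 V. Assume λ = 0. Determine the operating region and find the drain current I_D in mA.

Saturation; I_D = 12.4 mA

V_SG = V_S − V_G = 10.6 − 6.98 = 3.62 V; V_SD = V_S − V_D = 10.6 − 5.37 = 5.23 V.
V_ov = V_SG − |V_th| = 3.62 − 1.25 = 2.37 V.
Since V_SD = 5.23 V ≥ V_ov = 2.37 V, the device is in saturation.
I_D = ½ k_p V_ov² = 0.5 × 4.43 × 2.37² = 12.4 mA.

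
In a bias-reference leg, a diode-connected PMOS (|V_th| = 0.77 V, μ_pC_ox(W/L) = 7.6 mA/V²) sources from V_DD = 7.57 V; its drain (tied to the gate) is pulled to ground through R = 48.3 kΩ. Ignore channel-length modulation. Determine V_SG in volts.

With gate tied to drain, V_SG = V_SD ≥ V_SG − |V_th|, so the device is in saturation.
KCL at the drain: ½ k_p (V_SG − |V_th|)² = (V_DD − V_SG)/R.
Let x = V_SG − 0.77. Then 184 x² + x − 6.8 = 0, giving x = 0.19 V (positive root), so V_SG = 0.96 V.
I_D = (V_DD − V_SG)/R = (7.57 − 0.96) / 48.3 = 0.137 mA.

V_SG = 0.960 V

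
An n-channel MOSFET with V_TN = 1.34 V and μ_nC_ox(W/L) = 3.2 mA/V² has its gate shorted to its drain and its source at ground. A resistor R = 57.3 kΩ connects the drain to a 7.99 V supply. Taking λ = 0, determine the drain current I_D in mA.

I_D = 0.111 mA

With gate tied to drain, V_GS = V_DS ≥ V_GS − V_TN, so the device is in saturation.
KCL at the drain: ½ k_n (V_GS − V_TN)² = (V_DD − V_GS)/R.
Let x = V_GS − 1.34. Then 91.7 x² + x − 6.65 = 0, giving x = 0.264 V (positive root), so V_GS = 1.6 V.
I_D = (V_DD − V_GS)/R = (7.99 − 1.6) / 57.3 = 0.111 mA.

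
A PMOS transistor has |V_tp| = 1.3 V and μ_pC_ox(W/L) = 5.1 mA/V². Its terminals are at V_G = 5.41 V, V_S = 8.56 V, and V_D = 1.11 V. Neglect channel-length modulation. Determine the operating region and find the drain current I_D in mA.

V_SG = V_S − V_G = 8.56 − 5.41 = 3.15 V; V_SD = V_S − V_D = 8.56 − 1.11 = 7.45 V.
V_ov = V_SG − |V_tp| = 3.15 − 1.3 = 1.85 V.
Since V_SD = 7.45 V ≥ V_ov = 1.85 V, the device is in saturation.
I_D = ½ k_p V_ov² = 0.5 × 5.1 × 1.85² = 8.73 mA.

Saturation; I_D = 8.73 mA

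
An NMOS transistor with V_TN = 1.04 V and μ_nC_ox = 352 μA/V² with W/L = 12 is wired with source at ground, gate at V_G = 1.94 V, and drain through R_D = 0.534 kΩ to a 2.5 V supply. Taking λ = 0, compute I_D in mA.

V_GS = V_G = 1.94 V, so V_ov = 1.94 − 1.04 = 0.9 V.
k_n = μ_nC_ox · (W/L) = 4.224 mA/V².
Assume saturation: I_D = ½ k_n V_ov² = 0.5 × 4.224 × 0.9² = 1.71 mA, giving V_DS = V_DD − I_D R_D = 2.5 − 1.71 × 0.534 = 1.59 V.
V_DS = 1.59 V ≥ V_ov = 0.9 V, confirming saturation.

I_D = 1.71 mA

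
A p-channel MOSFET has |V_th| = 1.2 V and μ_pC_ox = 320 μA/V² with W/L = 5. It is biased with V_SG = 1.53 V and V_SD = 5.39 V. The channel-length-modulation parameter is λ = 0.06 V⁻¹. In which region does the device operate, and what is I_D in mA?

Saturation; I_D = 0.115 mA

k_p = μ_pC_ox · (W/L) = 1.6 mA/V².
V_ov = V_SG − |V_th| = 1.53 − 1.2 = 0.33 V.
Since V_SD = 5.39 V ≥ V_ov = 0.33 V, the device is in saturation.
I_D = ½ k_p V_ov² (1 + λ V_SD) = 0.5 × 1.6 × 0.33² × (1 + 0.06 × 5.39) = 0.115 mA.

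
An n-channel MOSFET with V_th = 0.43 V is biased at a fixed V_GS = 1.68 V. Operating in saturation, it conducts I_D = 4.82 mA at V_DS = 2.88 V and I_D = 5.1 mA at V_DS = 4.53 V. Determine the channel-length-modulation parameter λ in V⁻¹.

λ = 0.0392 V⁻¹

With V_GS fixed, I_D ∝ (1 + λ V_DS) in saturation, so I_D2/I_D1 = (1 + λ V_DS2)/(1 + λ V_DS1).
5.1/4.82 = 1.058 = (1 + 4.53 λ)/(1 + 2.88 λ).
Solving: λ (I_D1 V_DS2 − I_D2 V_DS1) = I_D2 − I_D1, so λ = (5.1 − 4.82) / (4.82 × 4.53 − 5.1 × 2.88) = 0.28 / 7.15 = 0.0392 V⁻¹.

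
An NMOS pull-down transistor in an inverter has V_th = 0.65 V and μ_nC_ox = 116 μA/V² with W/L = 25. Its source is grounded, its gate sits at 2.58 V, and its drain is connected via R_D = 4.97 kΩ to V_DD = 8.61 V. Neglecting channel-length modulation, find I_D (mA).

I_D = 1.67 mA

V_GS = V_G = 2.58 V, so V_ov = 2.58 − 0.65 = 1.93 V.
k_n = μ_nC_ox · (W/L) = 2.9 mA/V².
Assume saturation: I_D = ½ k_n V_ov² = 0.5 × 2.9 × 1.93² = 5.4 mA, giving V_DS = V_DD − I_D R_D = 8.61 − 5.4 × 4.97 = -18.2 V.
But -18.2 V < V_ov = 1.93 V, so the device is actually in triode.
In triode I_D = k_n[V_ov V_DS − ½ V_DS²] and I_D = (V_DD − V_DS)/R_D. Equating: 7.21 V_DS² − 28.82 V_DS + 8.61 = 0, giving V_DS = 0.325 V (the root below V_ov).
I_D = (8.61 − 0.325) / 4.97 = 1.67 mA.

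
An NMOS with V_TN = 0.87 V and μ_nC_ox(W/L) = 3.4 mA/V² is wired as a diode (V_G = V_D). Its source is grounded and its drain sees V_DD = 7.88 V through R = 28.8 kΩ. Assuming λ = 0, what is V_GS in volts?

V_GS = 1.24 V

With gate tied to drain, V_GS = V_DS ≥ V_GS − V_TN, so the device is in saturation.
KCL at the drain: ½ k_n (V_GS − V_TN)² = (V_DD − V_GS)/R.
Let x = V_GS − 0.87. Then 49 x² + x − 7.01 = 0, giving x = 0.368 V (positive root), so V_GS = 1.24 V.
I_D = (V_DD − V_GS)/R = (7.88 − 1.24) / 28.8 = 0.231 mA.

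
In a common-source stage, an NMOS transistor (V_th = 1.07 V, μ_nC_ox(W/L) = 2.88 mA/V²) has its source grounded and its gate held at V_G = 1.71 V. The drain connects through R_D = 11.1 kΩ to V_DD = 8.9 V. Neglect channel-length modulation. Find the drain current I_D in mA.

V_GS = V_G = 1.71 V, so V_ov = 1.71 − 1.07 = 0.64 V.
Assume saturation: I_D = ½ k_n V_ov² = 0.5 × 2.88 × 0.64² = 0.59 mA, giving V_DS = V_DD − I_D R_D = 8.9 − 0.59 × 11.1 = 2.35 V.
V_DS = 2.35 V ≥ V_ov = 0.64 V, confirming saturation.

I_D = 0.590 mA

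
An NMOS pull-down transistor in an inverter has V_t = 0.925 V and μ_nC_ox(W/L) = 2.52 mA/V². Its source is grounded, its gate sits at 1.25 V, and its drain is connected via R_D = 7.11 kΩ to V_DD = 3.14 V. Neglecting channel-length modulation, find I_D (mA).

I_D = 0.133 mA

V_GS = V_G = 1.25 V, so V_ov = 1.25 − 0.925 = 0.325 V.
Assume saturation: I_D = ½ k_n V_ov² = 0.5 × 2.52 × 0.325² = 0.133 mA, giving V_DS = V_DD − I_D R_D = 3.14 − 0.133 × 7.11 = 2.19 V.
V_DS = 2.19 V ≥ V_ov = 0.325 V, confirming saturation.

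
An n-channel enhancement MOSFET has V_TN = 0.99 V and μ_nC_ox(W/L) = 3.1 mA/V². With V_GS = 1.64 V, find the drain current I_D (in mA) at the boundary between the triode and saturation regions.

I_D = 0.655 mA

At the boundary V_DS = V_ov = V_GS − V_TN = 1.64 − 0.99 = 0.65 V.
I_D = ½ k_n V_ov² = 0.5 × 3.1 × 0.65² = 0.655 mA.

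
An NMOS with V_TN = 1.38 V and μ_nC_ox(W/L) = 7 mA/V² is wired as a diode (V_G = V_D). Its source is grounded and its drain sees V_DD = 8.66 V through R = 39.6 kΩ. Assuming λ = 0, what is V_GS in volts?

With gate tied to drain, V_GS = V_DS ≥ V_GS − V_TN, so the device is in saturation.
KCL at the drain: ½ k_n (V_GS − V_TN)² = (V_DD − V_GS)/R.
Let x = V_GS − 1.38. Then 139 x² + x − 7.28 = 0, giving x = 0.226 V (positive root), so V_GS = 1.61 V.
I_D = (V_DD − V_GS)/R = (8.66 − 1.61) / 39.6 = 0.178 mA.

V_GS = 1.61 V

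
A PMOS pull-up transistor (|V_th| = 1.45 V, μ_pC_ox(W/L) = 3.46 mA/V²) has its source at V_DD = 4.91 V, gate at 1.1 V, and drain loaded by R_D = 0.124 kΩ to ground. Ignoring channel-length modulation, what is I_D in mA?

V_SG = V_DD − V_G = 4.91 − 1.1 = 3.81 V, so V_ov = 3.81 − 1.45 = 2.36 V.
Assume saturation: I_D = ½ k_p V_ov² = 0.5 × 3.46 × 2.36² = 9.64 mA, giving V_SD = V_DD − I_D R_D = 4.91 − 9.64 × 0.124 = 3.72 V.
V_SD = 3.72 V ≥ V_ov = 2.36 V, confirming saturation.

I_D = 9.64 mA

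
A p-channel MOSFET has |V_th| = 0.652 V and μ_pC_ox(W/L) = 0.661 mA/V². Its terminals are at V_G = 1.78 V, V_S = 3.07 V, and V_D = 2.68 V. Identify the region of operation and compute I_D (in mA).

Triode; I_D = 0.114 mA

V_SG = V_S − V_G = 3.07 − 1.78 = 1.29 V; V_SD = V_S − V_D = 3.07 − 2.68 = 0.39 V.
V_ov = V_SG − |V_th| = 1.29 − 0.652 = 0.638 V.
Since V_SD = 0.39 V < V_ov = 0.638 V, the device is in the triode region.
I_D = k_p [V_ov · V_SD − ½ V_SD²] = 0.661 × [0.638 × 0.39 − 0.5 × 0.39²] = 0.114 mA.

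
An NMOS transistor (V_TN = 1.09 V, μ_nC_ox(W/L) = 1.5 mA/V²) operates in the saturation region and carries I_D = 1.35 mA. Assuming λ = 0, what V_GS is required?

In saturation I_D = ½ k_n (V_GS − V_TN)², so V_GS − V_TN = √(2 I_D / k_n) = √(2 × 1.35 / 1.5) = 1.34 V.
V_GS = 1.09 + 1.34 = 2.43 V.

V_GS = 2.43 V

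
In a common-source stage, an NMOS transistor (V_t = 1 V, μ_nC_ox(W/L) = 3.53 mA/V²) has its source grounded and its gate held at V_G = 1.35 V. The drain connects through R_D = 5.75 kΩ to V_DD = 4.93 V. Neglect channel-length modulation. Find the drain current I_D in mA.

V_GS = V_G = 1.35 V, so V_ov = 1.35 − 1 = 0.35 V.
Assume saturation: I_D = ½ k_n V_ov² = 0.5 × 3.53 × 0.35² = 0.216 mA, giving V_DS = V_DD − I_D R_D = 4.93 − 0.216 × 5.75 = 3.69 V.
V_DS = 3.69 V ≥ V_ov = 0.35 V, confirming saturation.

I_D = 0.216 mA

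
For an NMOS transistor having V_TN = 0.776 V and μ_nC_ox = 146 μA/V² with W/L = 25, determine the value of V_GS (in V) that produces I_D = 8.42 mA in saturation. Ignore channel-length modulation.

k_n = μ_nC_ox · (W/L) = 3.65 mA/V².
In saturation I_D = ½ k_n (V_GS − V_TN)², so V_GS − V_TN = √(2 I_D / k_n) = √(2 × 8.42 / 3.65) = 2.15 V.
V_GS = 0.776 + 2.15 = 2.92 V.

V_GS = 2.92 V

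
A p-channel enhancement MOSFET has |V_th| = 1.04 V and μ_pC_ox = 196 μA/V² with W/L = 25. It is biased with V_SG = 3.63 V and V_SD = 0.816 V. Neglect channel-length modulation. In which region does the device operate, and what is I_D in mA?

k_p = μ_pC_ox · (W/L) = 4.9 mA/V².
V_ov = V_SG − |V_th| = 3.63 − 1.04 = 2.59 V.
Since V_SD = 0.816 V < V_ov = 2.59 V, the device is in the triode region.
I_D = k_p [V_ov · V_SD − ½ V_SD²] = 4.9 × [2.59 × 0.816 − 0.5 × 0.816²] = 8.72 mA.

Triode; I_D = 8.72 mA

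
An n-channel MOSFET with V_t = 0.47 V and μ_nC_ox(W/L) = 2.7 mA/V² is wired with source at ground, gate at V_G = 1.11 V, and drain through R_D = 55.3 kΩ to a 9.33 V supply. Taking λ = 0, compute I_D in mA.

I_D = 0.167 mA

V_GS = V_G = 1.11 V, so V_ov = 1.11 − 0.47 = 0.64 V.
Assume saturation: I_D = ½ k_n V_ov² = 0.5 × 2.7 × 0.64² = 0.553 mA, giving V_DS = V_DD − I_D R_D = 9.33 − 0.553 × 55.3 = -21.2 V.
But -21.2 V < V_ov = 0.64 V, so the device is actually in triode.
In triode I_D = k_n[V_ov V_DS − ½ V_DS²] and I_D = (V_DD − V_DS)/R_D. Equating: 74.7 V_DS² − 96.56 V_DS + 9.33 = 0, giving V_DS = 0.105 V (the root below V_ov).
I_D = (9.33 − 0.105) / 55.3 = 0.167 mA.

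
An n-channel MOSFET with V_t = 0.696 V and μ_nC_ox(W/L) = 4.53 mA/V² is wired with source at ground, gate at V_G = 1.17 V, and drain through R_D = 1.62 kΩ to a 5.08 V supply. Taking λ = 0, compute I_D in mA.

I_D = 0.509 mA

V_GS = V_G = 1.17 V, so V_ov = 1.17 − 0.696 = 0.474 V.
Assume saturation: I_D = ½ k_n V_ov² = 0.5 × 4.53 × 0.474² = 0.509 mA, giving V_DS = V_DD − I_D R_D = 5.08 − 0.509 × 1.62 = 4.26 V.
V_DS = 4.26 V ≥ V_ov = 0.474 V, confirming saturation.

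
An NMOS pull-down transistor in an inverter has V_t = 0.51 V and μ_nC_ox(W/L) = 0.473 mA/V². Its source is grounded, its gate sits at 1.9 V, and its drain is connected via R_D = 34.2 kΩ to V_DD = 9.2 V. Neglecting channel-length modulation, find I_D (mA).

I_D = 0.255 mA

V_GS = V_G = 1.9 V, so V_ov = 1.9 − 0.51 = 1.39 V.
Assume saturation: I_D = ½ k_n V_ov² = 0.5 × 0.473 × 1.39² = 0.457 mA, giving V_DS = V_DD − I_D R_D = 9.2 − 0.457 × 34.2 = -6.43 V.
But -6.43 V < V_ov = 1.39 V, so the device is actually in triode.
In triode I_D = k_n[V_ov V_DS − ½ V_DS²] and I_D = (V_DD − V_DS)/R_D. Equating: 8.09 V_DS² − 23.49 V_DS + 9.2 = 0, giving V_DS = 0.467 V (the root below V_ov).
I_D = (9.2 − 0.467) / 34.2 = 0.255 mA.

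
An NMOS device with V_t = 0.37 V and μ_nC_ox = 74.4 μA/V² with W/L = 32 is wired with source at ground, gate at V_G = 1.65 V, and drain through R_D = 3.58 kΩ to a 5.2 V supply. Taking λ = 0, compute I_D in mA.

V_GS = V_G = 1.65 V, so V_ov = 1.65 − 0.37 = 1.28 V.
k_n = μ_nC_ox · (W/L) = 2.381 mA/V².
Assume saturation: I_D = ½ k_n V_ov² = 0.5 × 2.381 × 1.28² = 1.95 mA, giving V_DS = V_DD − I_D R_D = 5.2 − 1.95 × 3.58 = -1.78 V.
But -1.78 V < V_ov = 1.28 V, so the device is actually in triode.
In triode I_D = k_n[V_ov V_DS − ½ V_DS²] and I_D = (V_DD − V_DS)/R_D. Equating: 4.26 V_DS² − 11.91 V_DS + 5.2 = 0, giving V_DS = 0.542 V (the root below V_ov).
I_D = (5.2 − 0.542) / 3.58 = 1.3 mA.

I_D = 1.30 mA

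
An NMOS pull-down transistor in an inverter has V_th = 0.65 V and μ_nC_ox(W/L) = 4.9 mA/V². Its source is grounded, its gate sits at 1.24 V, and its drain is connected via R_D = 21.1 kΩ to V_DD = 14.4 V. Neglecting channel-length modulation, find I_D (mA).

I_D = 0.668 mA

V_GS = V_G = 1.24 V, so V_ov = 1.24 − 0.65 = 0.59 V.
Assume saturation: I_D = ½ k_n V_ov² = 0.5 × 4.9 × 0.59² = 0.853 mA, giving V_DS = V_DD − I_D R_D = 14.4 − 0.853 × 21.1 = -3.6 V.
But -3.6 V < V_ov = 0.59 V, so the device is actually in triode.
In triode I_D = k_n[V_ov V_DS − ½ V_DS²] and I_D = (V_DD − V_DS)/R_D. Equating: 51.7 V_DS² − 62 V_DS + 14.4 = 0, giving V_DS = 0.315 V (the root below V_ov).
I_D = (14.4 − 0.315) / 21.1 = 0.668 mA.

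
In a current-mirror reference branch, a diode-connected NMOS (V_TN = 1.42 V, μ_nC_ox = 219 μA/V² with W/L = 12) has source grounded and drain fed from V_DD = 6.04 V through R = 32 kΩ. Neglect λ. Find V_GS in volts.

With gate tied to drain, V_GS = V_DS ≥ V_GS − V_TN, so the device is in saturation.
k_n = μ_nC_ox · (W/L) = 2.628 mA/V².
KCL at the drain: ½ k_n (V_GS − V_TN)² = (V_DD − V_GS)/R.
Let x = V_GS − 1.42. Then 42 x² + x − 4.62 = 0, giving x = 0.32 V (positive root), so V_GS = 1.74 V.
I_D = (V_DD − V_GS)/R = (6.04 − 1.74) / 32 = 0.134 mA.

V_GS = 1.74 V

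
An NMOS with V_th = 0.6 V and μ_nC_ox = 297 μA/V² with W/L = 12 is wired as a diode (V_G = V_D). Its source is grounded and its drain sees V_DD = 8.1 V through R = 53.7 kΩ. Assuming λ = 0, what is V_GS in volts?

V_GS = 0.875 V

With gate tied to drain, V_GS = V_DS ≥ V_GS − V_th, so the device is in saturation.
k_n = μ_nC_ox · (W/L) = 3.564 mA/V².
KCL at the drain: ½ k_n (V_GS − V_th)² = (V_DD − V_GS)/R.
Let x = V_GS − 0.6. Then 95.7 x² + x − 7.5 = 0, giving x = 0.275 V (positive root), so V_GS = 0.875 V.
I_D = (V_DD − V_GS)/R = (8.1 − 0.875) / 53.7 = 0.135 mA.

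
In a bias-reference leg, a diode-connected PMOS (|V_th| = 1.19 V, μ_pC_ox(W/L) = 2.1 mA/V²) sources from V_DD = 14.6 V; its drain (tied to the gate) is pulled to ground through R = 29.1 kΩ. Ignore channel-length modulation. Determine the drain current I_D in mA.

With gate tied to drain, V_SG = V_SD ≥ V_SG − |V_th|, so the device is in saturation.
KCL at the drain: ½ k_p (V_SG − |V_th|)² = (V_DD − V_SG)/R.
Let x = V_SG − 1.19. Then 30.6 x² + x − 13.41 = 0, giving x = 0.646 V (positive root), so V_SG = 1.84 V.
I_D = (V_DD − V_SG)/R = (14.6 − 1.84) / 29.1 = 0.439 mA.

I_D = 0.439 mA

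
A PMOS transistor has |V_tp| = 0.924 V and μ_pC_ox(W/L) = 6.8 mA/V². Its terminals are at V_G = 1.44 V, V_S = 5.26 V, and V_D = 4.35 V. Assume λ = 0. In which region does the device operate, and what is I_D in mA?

V_SG = V_S − V_G = 5.26 − 1.44 = 3.82 V; V_SD = V_S − V_D = 5.26 − 4.35 = 0.91 V.
V_ov = V_SG − |V_tp| = 3.82 − 0.924 = 2.9 V.
Since V_SD = 0.91 V < V_ov = 2.9 V, the device is in the triode region.
I_D = k_p [V_ov · V_SD − ½ V_SD²] = 6.8 × [2.9 × 0.91 − 0.5 × 0.91²] = 15.1 mA.

Triode; I_D = 15.1 mA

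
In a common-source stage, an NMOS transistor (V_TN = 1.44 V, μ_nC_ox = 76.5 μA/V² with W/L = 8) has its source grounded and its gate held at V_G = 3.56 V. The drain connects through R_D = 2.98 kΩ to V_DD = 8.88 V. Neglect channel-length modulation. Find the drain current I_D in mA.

I_D = 1.38 mA

V_GS = V_G = 3.56 V, so V_ov = 3.56 − 1.44 = 2.12 V.
k_n = μ_nC_ox · (W/L) = 0.612 mA/V².
Assume saturation: I_D = ½ k_n V_ov² = 0.5 × 0.612 × 2.12² = 1.38 mA, giving V_DS = V_DD − I_D R_D = 8.88 − 1.38 × 2.98 = 4.78 V.
V_DS = 4.78 V ≥ V_ov = 2.12 V, confirming saturation.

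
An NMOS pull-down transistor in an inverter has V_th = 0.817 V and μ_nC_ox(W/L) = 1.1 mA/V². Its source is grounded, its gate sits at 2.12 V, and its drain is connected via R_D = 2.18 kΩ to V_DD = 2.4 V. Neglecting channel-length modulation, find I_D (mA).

V_GS = V_G = 2.12 V, so V_ov = 2.12 − 0.817 = 1.3 V.
Assume saturation: I_D = ½ k_n V_ov² = 0.5 × 1.1 × 1.3² = 0.934 mA, giving V_DS = V_DD − I_D R_D = 2.4 − 0.934 × 2.18 = 0.364 V.
But 0.364 V < V_ov = 1.3 V, so the device is actually in triode.
In triode I_D = k_n[V_ov V_DS − ½ V_DS²] and I_D = (V_DD − V_DS)/R_D. Equating: 1.2 V_DS² − 4.125 V_DS + 2.4 = 0, giving V_DS = 0.742 V (the root below V_ov).
I_D = (2.4 − 0.742) / 2.18 = 0.761 mA.

I_D = 0.761 mA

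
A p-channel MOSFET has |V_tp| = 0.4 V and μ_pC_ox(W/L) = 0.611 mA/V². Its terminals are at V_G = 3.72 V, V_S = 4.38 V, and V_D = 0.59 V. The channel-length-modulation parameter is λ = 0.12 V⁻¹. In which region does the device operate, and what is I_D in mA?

V_SG = V_S − V_G = 4.38 − 3.72 = 0.66 V; V_SD = V_S − V_D = 4.38 − 0.59 = 3.79 V.
V_ov = V_SG − |V_tp| = 0.66 − 0.4 = 0.26 V.
Since V_SD = 3.79 V ≥ V_ov = 0.26 V, the device is in saturation.
I_D = ½ k_p V_ov² (1 + λ V_SD) = 0.5 × 0.611 × 0.26² × (1 + 0.12 × 3.79) = 0.03 mA.

Saturation; I_D = 0.0300 mA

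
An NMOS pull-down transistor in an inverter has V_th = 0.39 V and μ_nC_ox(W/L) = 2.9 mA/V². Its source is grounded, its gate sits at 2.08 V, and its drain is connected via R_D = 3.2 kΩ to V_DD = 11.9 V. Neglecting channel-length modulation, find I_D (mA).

V_GS = V_G = 2.08 V, so V_ov = 2.08 − 0.39 = 1.69 V.
Assume saturation: I_D = ½ k_n V_ov² = 0.5 × 2.9 × 1.69² = 4.14 mA, giving V_DS = V_DD − I_D R_D = 11.9 − 4.14 × 3.2 = -1.35 V.
But -1.35 V < V_ov = 1.69 V, so the device is actually in triode.
In triode I_D = k_n[V_ov V_DS − ½ V_DS²] and I_D = (V_DD − V_DS)/R_D. Equating: 4.64 V_DS² − 16.68 V_DS + 11.9 = 0, giving V_DS = 0.981 V (the root below V_ov).
I_D = (11.9 − 0.981) / 3.2 = 3.41 mA.

I_D = 3.41 mA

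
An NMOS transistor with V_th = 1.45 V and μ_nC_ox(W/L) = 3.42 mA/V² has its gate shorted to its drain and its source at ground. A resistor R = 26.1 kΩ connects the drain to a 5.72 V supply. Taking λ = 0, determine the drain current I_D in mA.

I_D = 0.152 mA

With gate tied to drain, V_GS = V_DS ≥ V_GS − V_th, so the device is in saturation.
KCL at the drain: ½ k_n (V_GS − V_th)² = (V_DD − V_GS)/R.
Let x = V_GS − 1.45. Then 44.6 x² + x − 4.27 = 0, giving x = 0.298 V (positive root), so V_GS = 1.75 V.
I_D = (V_DD − V_GS)/R = (5.72 − 1.75) / 26.1 = 0.152 mA.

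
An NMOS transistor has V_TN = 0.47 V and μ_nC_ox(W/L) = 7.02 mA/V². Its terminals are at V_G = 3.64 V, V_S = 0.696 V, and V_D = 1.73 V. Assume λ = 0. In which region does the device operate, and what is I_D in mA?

V_GS = V_G − V_S = 3.64 − 0.696 = 2.94 V; V_DS = V_D − V_S = 1.73 − 0.696 = 1.03 V.
V_ov = V_GS − V_TN = 2.94 − 0.47 = 2.47 V.
Since V_DS = 1.03 V < V_ov = 2.47 V, the device is in the triode region.
I_D = k_n [V_ov · V_DS − ½ V_DS²] = 7.02 × [2.47 × 1.03 − 0.5 × 1.03²] = 14.2 mA.

Triode; I_D = 14.2 mA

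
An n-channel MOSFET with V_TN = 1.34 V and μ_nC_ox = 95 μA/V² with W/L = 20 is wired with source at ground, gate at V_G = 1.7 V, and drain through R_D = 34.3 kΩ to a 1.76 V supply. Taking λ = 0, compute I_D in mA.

I_D = 0.0490 mA

V_GS = V_G = 1.7 V, so V_ov = 1.7 − 1.34 = 0.36 V.
k_n = μ_nC_ox · (W/L) = 1.9 mA/V².
Assume saturation: I_D = ½ k_n V_ov² = 0.5 × 1.9 × 0.36² = 0.123 mA, giving V_DS = V_DD − I_D R_D = 1.76 − 0.123 × 34.3 = -2.46 V.
But -2.46 V < V_ov = 0.36 V, so the device is actually in triode.
In triode I_D = k_n[V_ov V_DS − ½ V_DS²] and I_D = (V_DD − V_DS)/R_D. Equating: 32.6 V_DS² − 24.46 V_DS + 1.76 = 0, giving V_DS = 0.0806 V (the root below V_ov).
I_D = (1.76 − 0.0806) / 34.3 = 0.049 mA.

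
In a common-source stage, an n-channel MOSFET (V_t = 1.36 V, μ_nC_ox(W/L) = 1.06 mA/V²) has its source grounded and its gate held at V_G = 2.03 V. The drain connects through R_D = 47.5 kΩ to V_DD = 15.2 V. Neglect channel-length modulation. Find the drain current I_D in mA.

V_GS = V_G = 2.03 V, so V_ov = 2.03 − 1.36 = 0.67 V.
Assume saturation: I_D = ½ k_n V_ov² = 0.5 × 1.06 × 0.67² = 0.238 mA, giving V_DS = V_DD − I_D R_D = 15.2 − 0.238 × 47.5 = 3.9 V.
V_DS = 3.9 V ≥ V_ov = 0.67 V, confirming saturation.

I_D = 0.238 mA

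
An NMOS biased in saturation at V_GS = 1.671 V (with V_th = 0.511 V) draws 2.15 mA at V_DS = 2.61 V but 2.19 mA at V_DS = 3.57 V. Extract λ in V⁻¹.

With V_GS fixed, I_D ∝ (1 + λ V_DS) in saturation, so I_D2/I_D1 = (1 + λ V_DS2)/(1 + λ V_DS1).
2.19/2.15 = 1.019 = (1 + 3.57 λ)/(1 + 2.61 λ).
Solving: λ (I_D1 V_DS2 − I_D2 V_DS1) = I_D2 − I_D1, so λ = (2.19 − 2.15) / (2.15 × 3.57 − 2.19 × 2.61) = 0.04 / 1.96 = 0.0204 V⁻¹.

λ = 0.0204 V⁻¹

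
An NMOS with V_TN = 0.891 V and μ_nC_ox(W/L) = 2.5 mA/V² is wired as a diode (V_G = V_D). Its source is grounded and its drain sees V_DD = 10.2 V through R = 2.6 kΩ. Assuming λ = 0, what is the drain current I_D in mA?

I_D = 2.99 mA

With gate tied to drain, V_GS = V_DS ≥ V_GS − V_TN, so the device is in saturation.
KCL at the drain: ½ k_n (V_GS − V_TN)² = (V_DD − V_GS)/R.
Let x = V_GS − 0.891. Then 3.25 x² + x − 9.309 = 0, giving x = 1.55 V (positive root), so V_GS = 2.44 V.
I_D = (V_DD − V_GS)/R = (10.2 − 2.44) / 2.6 = 2.99 mA.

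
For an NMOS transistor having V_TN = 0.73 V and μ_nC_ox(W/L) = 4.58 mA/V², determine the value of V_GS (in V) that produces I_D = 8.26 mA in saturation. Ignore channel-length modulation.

V_GS = 2.63 V

In saturation I_D = ½ k_n (V_GS − V_TN)², so V_GS − V_TN = √(2 I_D / k_n) = √(2 × 8.26 / 4.58) = 1.9 V.
V_GS = 0.73 + 1.9 = 2.63 V.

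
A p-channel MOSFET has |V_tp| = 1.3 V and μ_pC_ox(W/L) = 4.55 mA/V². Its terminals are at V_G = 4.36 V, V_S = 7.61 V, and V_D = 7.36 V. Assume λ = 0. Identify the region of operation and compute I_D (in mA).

Triode; I_D = 2.08 mA

V_SG = V_S − V_G = 7.61 − 4.36 = 3.25 V; V_SD = V_S − V_D = 7.61 − 7.36 = 0.25 V.
V_ov = V_SG − |V_tp| = 3.25 − 1.3 = 1.95 V.
Since V_SD = 0.25 V < V_ov = 1.95 V, the device is in the triode region.
I_D = k_p [V_ov · V_SD − ½ V_SD²] = 4.55 × [1.95 × 0.25 − 0.5 × 0.25²] = 2.08 mA.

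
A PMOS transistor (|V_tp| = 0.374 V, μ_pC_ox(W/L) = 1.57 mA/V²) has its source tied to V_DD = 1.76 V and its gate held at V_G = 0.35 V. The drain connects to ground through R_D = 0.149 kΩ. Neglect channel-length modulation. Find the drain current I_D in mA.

I_D = 0.843 mA

V_SG = V_DD − V_G = 1.76 − 0.35 = 1.41 V, so V_ov = 1.41 − 0.374 = 1.04 V.
Assume saturation: I_D = ½ k_p V_ov² = 0.5 × 1.57 × 1.04² = 0.843 mA, giving V_SD = V_DD − I_D R_D = 1.76 − 0.843 × 0.149 = 1.63 V.
V_SD = 1.63 V ≥ V_ov = 1.04 V, confirming saturation.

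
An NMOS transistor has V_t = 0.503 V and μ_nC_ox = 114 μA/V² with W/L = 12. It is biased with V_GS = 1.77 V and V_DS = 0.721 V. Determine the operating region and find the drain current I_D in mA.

Triode; I_D = 0.894 mA

k_n = μ_nC_ox · (W/L) = 1.368 mA/V².
V_ov = V_GS − V_t = 1.77 − 0.503 = 1.27 V.
Since V_DS = 0.721 V < V_ov = 1.27 V, the device is in the triode region.
I_D = k_n [V_ov · V_DS − ½ V_DS²] = 1.368 × [1.27 × 0.721 − 0.5 × 0.721²] = 0.894 mA.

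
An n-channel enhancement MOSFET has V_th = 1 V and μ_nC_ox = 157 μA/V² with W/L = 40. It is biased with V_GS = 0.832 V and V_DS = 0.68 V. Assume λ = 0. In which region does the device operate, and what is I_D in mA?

V_GS = 0.832 V < V_th = 1 V, so the transistor is in cutoff.

Cutoff; I_D = 0 mA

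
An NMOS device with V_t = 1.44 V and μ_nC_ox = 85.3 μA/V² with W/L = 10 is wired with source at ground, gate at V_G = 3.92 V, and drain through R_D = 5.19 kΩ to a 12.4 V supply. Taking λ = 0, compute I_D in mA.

V_GS = V_G = 3.92 V, so V_ov = 3.92 − 1.44 = 2.48 V.
k_n = μ_nC_ox · (W/L) = 0.853 mA/V².
Assume saturation: I_D = ½ k_n V_ov² = 0.5 × 0.853 × 2.48² = 2.62 mA, giving V_DS = V_DD − I_D R_D = 12.4 − 2.62 × 5.19 = -1.21 V.
But -1.21 V < V_ov = 2.48 V, so the device is actually in triode.
In triode I_D = k_n[V_ov V_DS − ½ V_DS²] and I_D = (V_DD − V_DS)/R_D. Equating: 2.21 V_DS² − 11.98 V_DS + 12.4 = 0, giving V_DS = 1.39 V (the root below V_ov).
I_D = (12.4 − 1.39) / 5.19 = 2.12 mA.

I_D = 2.12 mA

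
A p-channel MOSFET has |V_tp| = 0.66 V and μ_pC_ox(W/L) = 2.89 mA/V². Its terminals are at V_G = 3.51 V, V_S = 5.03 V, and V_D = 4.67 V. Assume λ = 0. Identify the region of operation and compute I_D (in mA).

V_SG = V_S − V_G = 5.03 − 3.51 = 1.52 V; V_SD = V_S − V_D = 5.03 − 4.67 = 0.36 V.
V_ov = V_SG − |V_tp| = 1.52 − 0.66 = 0.86 V.
Since V_SD = 0.36 V < V_ov = 0.86 V, the device is in the triode region.
I_D = k_p [V_ov · V_SD − ½ V_SD²] = 2.89 × [0.86 × 0.36 − 0.5 × 0.36²] = 0.707 mA.

Triode; I_D = 0.707 mA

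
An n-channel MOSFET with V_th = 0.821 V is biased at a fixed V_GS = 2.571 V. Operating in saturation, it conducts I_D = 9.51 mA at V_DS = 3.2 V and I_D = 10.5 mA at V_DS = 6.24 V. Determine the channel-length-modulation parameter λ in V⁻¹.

λ = 0.0385 V⁻¹

With V_GS fixed, I_D ∝ (1 + λ V_DS) in saturation, so I_D2/I_D1 = (1 + λ V_DS2)/(1 + λ V_DS1).
10.5/9.51 = 1.104 = (1 + 6.24 λ)/(1 + 3.2 λ).
Solving: λ (I_D1 V_DS2 − I_D2 V_DS1) = I_D2 − I_D1, so λ = (10.5 − 9.51) / (9.51 × 6.24 − 10.5 × 3.2) = 0.99 / 25.7 = 0.0385 V⁻¹.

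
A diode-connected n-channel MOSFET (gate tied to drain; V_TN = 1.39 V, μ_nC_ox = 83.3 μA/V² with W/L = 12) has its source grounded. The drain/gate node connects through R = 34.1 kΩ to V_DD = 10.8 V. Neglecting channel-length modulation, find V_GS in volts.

With gate tied to drain, V_GS = V_DS ≥ V_GS − V_TN, so the device is in saturation.
k_n = μ_nC_ox · (W/L) = 0.9996 mA/V².
KCL at the drain: ½ k_n (V_GS − V_TN)² = (V_DD − V_GS)/R.
Let x = V_GS − 1.39. Then 17 x² + x − 9.41 = 0, giving x = 0.714 V (positive root), so V_GS = 2.1 V.
I_D = (V_DD − V_GS)/R = (10.8 − 2.1) / 34.1 = 0.255 mA.

V_GS = 2.10 V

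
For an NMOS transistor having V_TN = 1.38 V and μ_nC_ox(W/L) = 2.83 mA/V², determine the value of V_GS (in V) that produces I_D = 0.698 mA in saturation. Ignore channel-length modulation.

In saturation I_D = ½ k_n (V_GS − V_TN)², so V_GS − V_TN = √(2 I_D / k_n) = √(2 × 0.698 / 2.83) = 0.702 V.
V_GS = 1.38 + 0.702 = 2.08 V.

V_GS = 2.08 V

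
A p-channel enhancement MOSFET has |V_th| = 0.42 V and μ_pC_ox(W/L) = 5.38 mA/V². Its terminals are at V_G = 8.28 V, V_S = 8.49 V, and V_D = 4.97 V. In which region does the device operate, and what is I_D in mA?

V_SG = V_S − V_G = 8.49 − 8.28 = 0.21 V; V_SD = V_S − V_D = 8.49 − 4.97 = 3.52 V.
V_SG = 0.21 V < |V_th| = 0.42 V, so the transistor is in cutoff.

Cutoff; I_D = 0 mA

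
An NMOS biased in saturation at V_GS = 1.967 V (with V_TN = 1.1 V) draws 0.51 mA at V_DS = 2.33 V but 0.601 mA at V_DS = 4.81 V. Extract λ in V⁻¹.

With V_GS fixed, I_D ∝ (1 + λ V_DS) in saturation, so I_D2/I_D1 = (1 + λ V_DS2)/(1 + λ V_DS1).
0.601/0.51 = 1.178 = (1 + 4.81 λ)/(1 + 2.33 λ).
Solving: λ (I_D1 V_DS2 − I_D2 V_DS1) = I_D2 − I_D1, so λ = (0.601 − 0.51) / (0.51 × 4.81 − 0.601 × 2.33) = 0.091 / 1.05 = 0.0864 V⁻¹.

λ = 0.0864 V⁻¹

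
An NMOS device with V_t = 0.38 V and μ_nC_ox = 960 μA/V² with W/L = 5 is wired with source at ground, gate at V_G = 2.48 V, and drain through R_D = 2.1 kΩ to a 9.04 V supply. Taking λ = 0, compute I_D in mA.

I_D = 4.09 mA

V_GS = V_G = 2.48 V, so V_ov = 2.48 − 0.38 = 2.1 V.
k_n = μ_nC_ox · (W/L) = 4.8 mA/V².
Assume saturation: I_D = ½ k_n V_ov² = 0.5 × 4.8 × 2.1² = 10.6 mA, giving V_DS = V_DD − I_D R_D = 9.04 − 10.6 × 2.1 = -13.2 V.
But -13.2 V < V_ov = 2.1 V, so the device is actually in triode.
In triode I_D = k_n[V_ov V_DS − ½ V_DS²] and I_D = (V_DD − V_DS)/R_D. Equating: 5.04 V_DS² − 22.17 V_DS + 9.04 = 0, giving V_DS = 0.455 V (the root below V_ov).
I_D = (9.04 − 0.455) / 2.1 = 4.09 mA.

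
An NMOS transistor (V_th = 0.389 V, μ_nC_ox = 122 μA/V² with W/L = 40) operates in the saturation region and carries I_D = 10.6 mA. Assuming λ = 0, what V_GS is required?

V_GS = 2.47 V

k_n = μ_nC_ox · (W/L) = 4.88 mA/V².
In saturation I_D = ½ k_n (V_GS − V_th)², so V_GS − V_th = √(2 I_D / k_n) = √(2 × 10.6 / 4.88) = 2.08 V.
V_GS = 0.389 + 2.08 = 2.47 V.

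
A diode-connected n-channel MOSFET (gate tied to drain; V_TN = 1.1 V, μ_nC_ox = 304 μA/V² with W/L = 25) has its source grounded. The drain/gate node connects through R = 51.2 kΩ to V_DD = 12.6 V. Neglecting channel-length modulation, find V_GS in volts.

With gate tied to drain, V_GS = V_DS ≥ V_GS − V_TN, so the device is in saturation.
k_n = μ_nC_ox · (W/L) = 7.6 mA/V².
KCL at the drain: ½ k_n (V_GS − V_TN)² = (V_DD − V_GS)/R.
Let x = V_GS − 1.1. Then 195 x² + x − 11.5 = 0, giving x = 0.241 V (positive root), so V_GS = 1.34 V.
I_D = (V_DD − V_GS)/R = (12.6 − 1.34) / 51.2 = 0.22 mA.

V_GS = 1.34 V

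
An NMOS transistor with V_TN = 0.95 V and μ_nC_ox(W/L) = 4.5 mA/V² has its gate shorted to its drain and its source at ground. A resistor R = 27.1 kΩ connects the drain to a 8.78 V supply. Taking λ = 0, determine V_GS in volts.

With gate tied to drain, V_GS = V_DS ≥ V_GS − V_TN, so the device is in saturation.
KCL at the drain: ½ k_n (V_GS − V_TN)² = (V_DD − V_GS)/R.
Let x = V_GS − 0.95. Then 61 x² + x − 7.83 = 0, giving x = 0.35 V (positive root), so V_GS = 1.3 V.
I_D = (V_DD − V_GS)/R = (8.78 − 1.3) / 27.1 = 0.276 mA.

V_GS = 1.30 V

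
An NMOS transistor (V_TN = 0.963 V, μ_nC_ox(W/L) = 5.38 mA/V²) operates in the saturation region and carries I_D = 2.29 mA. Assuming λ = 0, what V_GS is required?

V_GS = 1.89 V

In saturation I_D = ½ k_n (V_GS − V_TN)², so V_GS − V_TN = √(2 I_D / k_n) = √(2 × 2.29 / 5.38) = 0.923 V.
V_GS = 0.963 + 0.923 = 1.89 V.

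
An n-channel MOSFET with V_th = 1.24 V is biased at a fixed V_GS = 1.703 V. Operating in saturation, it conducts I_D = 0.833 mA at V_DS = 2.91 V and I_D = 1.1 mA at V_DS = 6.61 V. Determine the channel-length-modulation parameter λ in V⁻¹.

λ = 0.116 V⁻¹

With V_GS fixed, I_D ∝ (1 + λ V_DS) in saturation, so I_D2/I_D1 = (1 + λ V_DS2)/(1 + λ V_DS1).
1.1/0.833 = 1.321 = (1 + 6.61 λ)/(1 + 2.91 λ).
Solving: λ (I_D1 V_DS2 − I_D2 V_DS1) = I_D2 − I_D1, so λ = (1.1 − 0.833) / (0.833 × 6.61 − 1.1 × 2.91) = 0.267 / 2.31 = 0.116 V⁻¹.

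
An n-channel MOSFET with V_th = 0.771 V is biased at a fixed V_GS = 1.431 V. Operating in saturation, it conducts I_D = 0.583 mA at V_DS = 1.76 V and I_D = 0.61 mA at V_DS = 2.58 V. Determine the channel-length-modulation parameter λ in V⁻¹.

With V_GS fixed, I_D ∝ (1 + λ V_DS) in saturation, so I_D2/I_D1 = (1 + λ V_DS2)/(1 + λ V_DS1).
0.61/0.583 = 1.046 = (1 + 2.58 λ)/(1 + 1.76 λ).
Solving: λ (I_D1 V_DS2 − I_D2 V_DS1) = I_D2 − I_D1, so λ = (0.61 − 0.583) / (0.583 × 2.58 − 0.61 × 1.76) = 0.027 / 0.431 = 0.0627 V⁻¹.

λ = 0.0627 V⁻¹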